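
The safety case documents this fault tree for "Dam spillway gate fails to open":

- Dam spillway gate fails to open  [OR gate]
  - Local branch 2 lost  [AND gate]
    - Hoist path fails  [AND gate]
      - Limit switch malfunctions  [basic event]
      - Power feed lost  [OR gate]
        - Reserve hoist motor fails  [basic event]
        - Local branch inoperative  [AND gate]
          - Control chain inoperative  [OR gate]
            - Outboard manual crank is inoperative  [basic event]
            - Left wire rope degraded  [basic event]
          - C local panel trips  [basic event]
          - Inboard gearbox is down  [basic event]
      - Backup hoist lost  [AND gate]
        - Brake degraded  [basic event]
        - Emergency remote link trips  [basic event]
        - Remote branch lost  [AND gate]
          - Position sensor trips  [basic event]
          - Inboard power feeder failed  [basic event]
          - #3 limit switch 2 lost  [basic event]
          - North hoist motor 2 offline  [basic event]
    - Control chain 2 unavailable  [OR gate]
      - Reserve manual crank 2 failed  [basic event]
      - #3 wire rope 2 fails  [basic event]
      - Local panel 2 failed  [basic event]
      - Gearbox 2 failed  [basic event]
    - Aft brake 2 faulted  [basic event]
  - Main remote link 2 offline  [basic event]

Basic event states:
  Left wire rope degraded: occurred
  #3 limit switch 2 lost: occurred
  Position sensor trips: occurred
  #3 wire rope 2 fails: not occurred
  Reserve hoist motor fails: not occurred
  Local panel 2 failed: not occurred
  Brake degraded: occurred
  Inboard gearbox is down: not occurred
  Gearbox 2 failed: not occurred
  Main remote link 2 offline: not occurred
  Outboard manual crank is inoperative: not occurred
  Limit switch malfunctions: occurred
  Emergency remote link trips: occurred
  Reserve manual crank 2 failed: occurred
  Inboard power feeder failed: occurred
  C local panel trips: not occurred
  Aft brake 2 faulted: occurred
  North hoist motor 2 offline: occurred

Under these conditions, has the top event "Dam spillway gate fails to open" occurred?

No

Control chain inoperative [OR]: Outboard manual crank is inoperative=not, Left wire rope degraded=occurs → at least one input occurs → occurs.
Local branch inoperative [AND]: Control chain inoperative=occurs, C local panel trips=not, Inboard gearbox is down=not → not all inputs occur → does not occur.
Power feed lost [OR]: Reserve hoist motor fails=not, Local branch inoperative=not → no input occurs → does not occur.
Remote branch lost [AND]: Position sensor trips=occurs, Inboard power feeder failed=occurs, #3 limit switch 2 lost=occurs, North hoist motor 2 offline=occurs → all inputs occur → occurs.
Backup hoist lost [AND]: Brake degraded=occurs, Emergency remote link trips=occurs, Remote branch lost=occurs → all inputs occur → occurs.
Hoist path fails [AND]: Limit switch malfunctions=occurs, Power feed lost=not, Backup hoist lost=occurs → not all inputs occur → does not occur.
Control chain 2 unavailable [OR]: Reserve manual crank 2 failed=occurs, #3 wire rope 2 fails=not, Local panel 2 failed=not, Gearbox 2 failed=not → at least one input occurs → occurs.
Local branch 2 lost [AND]: Hoist path fails=not, Control chain 2 unavailable=occurs, Aft brake 2 faulted=occurs → not all inputs occur → does not occur.
Dam spillway gate fails to open [OR]: Local branch 2 lost=not, Main remote link 2 offline=not → no input occurs → does not occur.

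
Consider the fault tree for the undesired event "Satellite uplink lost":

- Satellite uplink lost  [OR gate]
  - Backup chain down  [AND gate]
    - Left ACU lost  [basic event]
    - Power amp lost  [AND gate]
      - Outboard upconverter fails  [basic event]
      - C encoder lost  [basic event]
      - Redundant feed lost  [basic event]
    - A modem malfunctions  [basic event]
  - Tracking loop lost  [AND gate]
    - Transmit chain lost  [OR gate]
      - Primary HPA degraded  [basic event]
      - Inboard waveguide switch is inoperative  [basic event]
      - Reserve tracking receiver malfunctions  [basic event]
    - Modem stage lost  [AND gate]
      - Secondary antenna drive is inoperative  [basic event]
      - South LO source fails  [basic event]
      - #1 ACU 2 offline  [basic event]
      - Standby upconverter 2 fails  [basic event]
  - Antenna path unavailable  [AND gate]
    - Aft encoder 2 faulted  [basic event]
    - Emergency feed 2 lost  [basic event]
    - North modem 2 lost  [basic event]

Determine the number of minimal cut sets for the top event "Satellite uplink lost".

Power amp lost [AND]: one cut set from each child combined → 1 × 1 × 1 = 1 cut set(s).
Backup chain down [AND]: one cut set from each child combined → 1 × 1 × 1 = 1 cut set(s).
Transmit chain lost [OR]: union of children's cut sets → 3 cut set(s).
Modem stage lost [AND]: one cut set from each child combined → 1 × 1 × 1 × 1 = 1 cut set(s).
Tracking loop lost [AND]: one cut set from each child combined → 3 × 1 = 3 cut set(s).
Antenna path unavailable [AND]: one cut set from each child combined → 1 × 1 × 1 = 1 cut set(s).
Satellite uplink lost [OR]: union of children's cut sets → 5 cut set(s).
Minimal cut sets: {A modem malfunctions, C encoder lost, Left ACU lost, Outboard upconverter fails, Redundant feed lost}; {#1 ACU 2 offline, Primary HPA degraded, Secondary antenna drive is inoperative, South LO source fails, Standby upconverter 2 fails}; {#1 ACU 2 offline, Inboard waveguide switch is inoperative, Secondary antenna drive is inoperative, South LO source fails, Standby upconverter 2 fails}; {#1 ACU 2 offline, Reserve tracking receiver malfunctions, Secondary antenna drive is inoperative, South LO source fails, Standby upconverter 2 fails}; {Aft encoder 2 faulted, Emergency feed 2 lost, North modem 2 lost}.

5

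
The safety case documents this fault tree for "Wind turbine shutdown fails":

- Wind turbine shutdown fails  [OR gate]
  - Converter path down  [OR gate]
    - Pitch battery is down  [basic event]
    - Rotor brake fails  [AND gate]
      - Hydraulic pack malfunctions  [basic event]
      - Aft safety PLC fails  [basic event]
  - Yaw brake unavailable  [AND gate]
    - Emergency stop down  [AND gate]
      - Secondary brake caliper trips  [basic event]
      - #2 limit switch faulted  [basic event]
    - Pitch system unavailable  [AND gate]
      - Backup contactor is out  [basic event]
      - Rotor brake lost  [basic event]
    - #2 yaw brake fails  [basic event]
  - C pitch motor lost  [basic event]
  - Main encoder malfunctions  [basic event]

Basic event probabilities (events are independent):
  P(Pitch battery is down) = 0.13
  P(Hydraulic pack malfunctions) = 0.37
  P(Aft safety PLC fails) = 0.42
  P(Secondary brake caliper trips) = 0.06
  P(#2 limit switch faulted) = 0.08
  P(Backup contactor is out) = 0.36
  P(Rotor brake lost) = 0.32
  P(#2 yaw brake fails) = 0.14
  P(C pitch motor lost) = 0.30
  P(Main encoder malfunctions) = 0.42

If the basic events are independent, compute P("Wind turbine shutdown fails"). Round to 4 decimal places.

P(Rotor brake fails) [AND] = 0.37 × 0.42 = 0.155400
P(Converter path down) [OR] = 1 − (1−0.13) × (1−0.155400) = 0.265198
P(Emergency stop down) [AND] = 0.06 × 0.08 = 0.004800
P(Pitch system unavailable) [AND] = 0.36 × 0.32 = 0.115200
P(Yaw brake unavailable) [AND] = 0.004800 × 0.115200 × 0.14 = 0.000077
P(Wind turbine shutdown fails) [OR] = 1 − (1−0.265198) × (1−0.000077) × (1−0.30) × (1−0.42) = 0.701693
Rounded to 4 decimal places: P(Wind turbine shutdown fails) ≈ 0.7017.

0.7017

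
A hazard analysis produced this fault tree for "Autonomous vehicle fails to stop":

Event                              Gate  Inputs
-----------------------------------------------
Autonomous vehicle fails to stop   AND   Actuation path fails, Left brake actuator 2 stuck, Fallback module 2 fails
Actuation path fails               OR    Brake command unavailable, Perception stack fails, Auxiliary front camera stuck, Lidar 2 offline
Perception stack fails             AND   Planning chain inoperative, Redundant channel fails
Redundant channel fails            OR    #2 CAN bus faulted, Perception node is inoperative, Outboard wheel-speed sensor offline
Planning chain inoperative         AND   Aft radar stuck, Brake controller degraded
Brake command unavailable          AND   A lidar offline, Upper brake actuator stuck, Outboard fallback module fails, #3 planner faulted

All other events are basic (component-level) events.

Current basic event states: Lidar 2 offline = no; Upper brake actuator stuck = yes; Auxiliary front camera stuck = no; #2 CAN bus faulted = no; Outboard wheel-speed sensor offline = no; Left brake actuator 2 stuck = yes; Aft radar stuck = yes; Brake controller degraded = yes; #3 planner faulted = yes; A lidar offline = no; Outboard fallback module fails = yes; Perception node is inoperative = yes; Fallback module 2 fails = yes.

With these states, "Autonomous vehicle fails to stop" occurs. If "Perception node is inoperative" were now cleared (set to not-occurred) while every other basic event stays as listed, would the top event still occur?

No

Counterfactual: set "Perception node is inoperative" to not occurred.
Brake command unavailable [AND]: A lidar offline=not, Upper brake actuator stuck=occurs, Outboard fallback module fails=occurs, #3 planner faulted=occurs → not all inputs occur → does not occur.
Planning chain inoperative [AND]: Aft radar stuck=occurs, Brake controller degraded=occurs → all inputs occur → occurs.
Redundant channel fails [OR]: #2 CAN bus faulted=not, Perception node is inoperative=not, Outboard wheel-speed sensor offline=not → no input occurs → does not occur.
Perception stack fails [AND]: Planning chain inoperative=occurs, Redundant channel fails=not → not all inputs occur → does not occur.
Actuation path fails [OR]: Brake command unavailable=not, Perception stack fails=not, Auxiliary front camera stuck=not, Lidar 2 offline=not → no input occurs → does not occur.
Autonomous vehicle fails to stop [AND]: Actuation path fails=not, Left brake actuator 2 stuck=occurs, Fallback module 2 fails=occurs → not all inputs occur → does not occur.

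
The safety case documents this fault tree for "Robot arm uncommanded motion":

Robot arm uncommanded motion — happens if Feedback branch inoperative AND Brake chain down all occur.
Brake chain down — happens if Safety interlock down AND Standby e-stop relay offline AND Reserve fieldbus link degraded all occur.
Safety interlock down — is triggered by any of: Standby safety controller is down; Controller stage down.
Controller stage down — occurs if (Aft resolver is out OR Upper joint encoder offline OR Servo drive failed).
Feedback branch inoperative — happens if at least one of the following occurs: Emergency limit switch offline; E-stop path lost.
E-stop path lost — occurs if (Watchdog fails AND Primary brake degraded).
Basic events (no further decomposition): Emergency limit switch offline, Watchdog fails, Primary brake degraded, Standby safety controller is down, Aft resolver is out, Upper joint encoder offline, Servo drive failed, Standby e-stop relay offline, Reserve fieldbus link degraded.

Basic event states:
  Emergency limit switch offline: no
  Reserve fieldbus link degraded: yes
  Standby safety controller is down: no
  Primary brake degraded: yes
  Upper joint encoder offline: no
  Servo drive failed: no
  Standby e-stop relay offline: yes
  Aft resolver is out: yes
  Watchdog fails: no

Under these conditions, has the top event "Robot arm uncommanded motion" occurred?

No

E-stop path lost [AND]: Watchdog fails=not, Primary brake degraded=occurs → not all inputs occur → does not occur.
Feedback branch inoperative [OR]: Emergency limit switch offline=not, E-stop path lost=not → no input occurs → does not occur.
Controller stage down [OR]: Aft resolver is out=occurs, Upper joint encoder offline=not, Servo drive failed=not → at least one input occurs → occurs.
Safety interlock down [OR]: Standby safety controller is down=not, Controller stage down=occurs → at least one input occurs → occurs.
Brake chain down [AND]: Safety interlock down=occurs, Standby e-stop relay offline=occurs, Reserve fieldbus link degraded=occurs → all inputs occur → occurs.
Robot arm uncommanded motion [AND]: Feedback branch inoperative=not, Brake chain down=occurs → not all inputs occur → does not occur.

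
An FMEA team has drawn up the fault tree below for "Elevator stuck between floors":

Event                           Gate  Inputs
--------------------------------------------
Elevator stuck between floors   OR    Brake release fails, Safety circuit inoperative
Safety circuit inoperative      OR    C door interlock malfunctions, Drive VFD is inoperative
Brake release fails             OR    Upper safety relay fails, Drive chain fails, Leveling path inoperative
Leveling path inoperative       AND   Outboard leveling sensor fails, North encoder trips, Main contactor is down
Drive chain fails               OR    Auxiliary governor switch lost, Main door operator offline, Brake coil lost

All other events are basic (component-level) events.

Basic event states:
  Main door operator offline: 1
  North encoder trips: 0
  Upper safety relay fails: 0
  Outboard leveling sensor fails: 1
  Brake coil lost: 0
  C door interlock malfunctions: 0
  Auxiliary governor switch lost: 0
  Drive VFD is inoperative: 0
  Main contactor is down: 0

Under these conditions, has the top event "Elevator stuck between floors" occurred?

Drive chain fails [OR]: Auxiliary governor switch lost=not, Main door operator offline=occurs, Brake coil lost=not → at least one input occurs → occurs.
Leveling path inoperative [AND]: Outboard leveling sensor fails=occurs, North encoder trips=not, Main contactor is down=not → not all inputs occur → does not occur.
Brake release fails [OR]: Upper safety relay fails=not, Drive chain fails=occurs, Leveling path inoperative=not → at least one input occurs → occurs.
Safety circuit inoperative [OR]: C door interlock malfunctions=not, Drive VFD is inoperative=not → no input occurs → does not occur.
Elevator stuck between floors [OR]: Brake release fails=occurs, Safety circuit inoperative=not → at least one input occurs → occurs.

Yes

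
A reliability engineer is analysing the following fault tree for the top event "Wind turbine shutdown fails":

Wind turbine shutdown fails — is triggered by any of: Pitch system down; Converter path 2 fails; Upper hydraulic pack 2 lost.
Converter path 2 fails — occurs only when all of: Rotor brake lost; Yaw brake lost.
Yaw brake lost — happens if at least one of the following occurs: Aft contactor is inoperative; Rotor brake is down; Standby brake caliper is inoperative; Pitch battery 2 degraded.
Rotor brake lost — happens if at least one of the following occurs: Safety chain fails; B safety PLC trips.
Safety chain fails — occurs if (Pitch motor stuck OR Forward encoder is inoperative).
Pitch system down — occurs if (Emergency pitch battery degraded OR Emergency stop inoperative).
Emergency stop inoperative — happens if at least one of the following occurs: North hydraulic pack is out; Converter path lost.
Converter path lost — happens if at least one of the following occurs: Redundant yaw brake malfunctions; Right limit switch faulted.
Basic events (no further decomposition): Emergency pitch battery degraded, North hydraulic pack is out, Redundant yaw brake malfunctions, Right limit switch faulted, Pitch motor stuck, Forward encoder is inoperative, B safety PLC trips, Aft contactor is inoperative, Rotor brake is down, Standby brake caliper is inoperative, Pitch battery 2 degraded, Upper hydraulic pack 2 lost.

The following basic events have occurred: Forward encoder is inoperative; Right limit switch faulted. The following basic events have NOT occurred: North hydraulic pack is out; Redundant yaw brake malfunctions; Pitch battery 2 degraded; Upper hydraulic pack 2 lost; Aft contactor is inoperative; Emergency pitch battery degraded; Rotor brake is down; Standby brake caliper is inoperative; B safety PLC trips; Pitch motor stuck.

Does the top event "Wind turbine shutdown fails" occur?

Converter path lost [OR]: Redundant yaw brake malfunctions=not, Right limit switch faulted=occurs → at least one input occurs → occurs.
Emergency stop inoperative [OR]: North hydraulic pack is out=not, Converter path lost=occurs → at least one input occurs → occurs.
Pitch system down [OR]: Emergency pitch battery degraded=not, Emergency stop inoperative=occurs → at least one input occurs → occurs.
Safety chain fails [OR]: Pitch motor stuck=not, Forward encoder is inoperative=occurs → at least one input occurs → occurs.
Rotor brake lost [OR]: Safety chain fails=occurs, B safety PLC trips=not → at least one input occurs → occurs.
Yaw brake lost [OR]: Aft contactor is inoperative=not, Rotor brake is down=not, Standby brake caliper is inoperative=not, Pitch battery 2 degraded=not → no input occurs → does not occur.
Converter path 2 fails [AND]: Rotor brake lost=occurs, Yaw brake lost=not → not all inputs occur → does not occur.
Wind turbine shutdown fails [OR]: Pitch system down=occurs, Converter path 2 fails=not, Upper hydraulic pack 2 lost=not → at least one input occurs → occurs.

Yes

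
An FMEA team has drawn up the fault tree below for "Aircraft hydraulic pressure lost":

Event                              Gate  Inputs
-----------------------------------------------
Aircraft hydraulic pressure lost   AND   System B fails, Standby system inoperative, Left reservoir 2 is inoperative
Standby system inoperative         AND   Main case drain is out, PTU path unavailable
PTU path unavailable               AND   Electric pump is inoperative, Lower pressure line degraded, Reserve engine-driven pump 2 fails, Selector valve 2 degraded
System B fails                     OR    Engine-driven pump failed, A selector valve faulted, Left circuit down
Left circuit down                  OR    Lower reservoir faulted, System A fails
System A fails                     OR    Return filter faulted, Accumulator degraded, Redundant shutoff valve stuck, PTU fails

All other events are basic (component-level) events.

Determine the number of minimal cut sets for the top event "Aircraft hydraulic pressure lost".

7

System A fails [OR]: union of children's cut sets → 4 cut set(s).
Left circuit down [OR]: union of children's cut sets → 5 cut set(s).
System B fails [OR]: union of children's cut sets → 7 cut set(s).
PTU path unavailable [AND]: one cut set from each child combined → 1 × 1 × 1 × 1 = 1 cut set(s).
Standby system inoperative [AND]: one cut set from each child combined → 1 × 1 = 1 cut set(s).
Aircraft hydraulic pressure lost [AND]: one cut set from each child combined → 7 × 1 × 1 = 7 cut set(s).
Minimal cut sets: {Electric pump is inoperative, Engine-driven pump failed, Left reservoir 2 is inoperative, Lower pressure line degraded, Main case drain is out, Reserve engine-driven pump 2 fails, Selector valve 2 degraded}; {A selector valve faulted, Electric pump is inoperative, Left reservoir 2 is inoperative, Lower pressure line degraded, Main case drain is out, Reserve engine-driven pump 2 fails, Selector valve 2 degraded}; {Electric pump is inoperative, Left reservoir 2 is inoperative, Lower pressure line degraded, Lower reservoir faulted, Main case drain is out, Reserve engine-driven pump 2 fails, Selector valve 2 degraded}; {Electric pump is inoperative, Left reservoir 2 is inoperative, Lower pressure line degraded, Main case drain is out, Reserve engine-driven pump 2 fails, Return filter faulted, Selector valve 2 degraded}; {Accumulator degraded, Electric pump is inoperative, Left reservoir 2 is inoperative, Lower pressure line degraded, Main case drain is out, Reserve engine-driven pump 2 fails, Selector valve 2 degraded}; {Electric pump is inoperative, Left reservoir 2 is inoperative, Lower pressure line degraded, Main case drain is out, Redundant shutoff valve stuck, Reserve engine-driven pump 2 fails, Selector valve 2 degraded}; {Electric pump is inoperative, Left reservoir 2 is inoperative, Lower pressure line degraded, Main case drain is out, PTU fails, Reserve engine-driven pump 2 fails, Selector valve 2 degraded}.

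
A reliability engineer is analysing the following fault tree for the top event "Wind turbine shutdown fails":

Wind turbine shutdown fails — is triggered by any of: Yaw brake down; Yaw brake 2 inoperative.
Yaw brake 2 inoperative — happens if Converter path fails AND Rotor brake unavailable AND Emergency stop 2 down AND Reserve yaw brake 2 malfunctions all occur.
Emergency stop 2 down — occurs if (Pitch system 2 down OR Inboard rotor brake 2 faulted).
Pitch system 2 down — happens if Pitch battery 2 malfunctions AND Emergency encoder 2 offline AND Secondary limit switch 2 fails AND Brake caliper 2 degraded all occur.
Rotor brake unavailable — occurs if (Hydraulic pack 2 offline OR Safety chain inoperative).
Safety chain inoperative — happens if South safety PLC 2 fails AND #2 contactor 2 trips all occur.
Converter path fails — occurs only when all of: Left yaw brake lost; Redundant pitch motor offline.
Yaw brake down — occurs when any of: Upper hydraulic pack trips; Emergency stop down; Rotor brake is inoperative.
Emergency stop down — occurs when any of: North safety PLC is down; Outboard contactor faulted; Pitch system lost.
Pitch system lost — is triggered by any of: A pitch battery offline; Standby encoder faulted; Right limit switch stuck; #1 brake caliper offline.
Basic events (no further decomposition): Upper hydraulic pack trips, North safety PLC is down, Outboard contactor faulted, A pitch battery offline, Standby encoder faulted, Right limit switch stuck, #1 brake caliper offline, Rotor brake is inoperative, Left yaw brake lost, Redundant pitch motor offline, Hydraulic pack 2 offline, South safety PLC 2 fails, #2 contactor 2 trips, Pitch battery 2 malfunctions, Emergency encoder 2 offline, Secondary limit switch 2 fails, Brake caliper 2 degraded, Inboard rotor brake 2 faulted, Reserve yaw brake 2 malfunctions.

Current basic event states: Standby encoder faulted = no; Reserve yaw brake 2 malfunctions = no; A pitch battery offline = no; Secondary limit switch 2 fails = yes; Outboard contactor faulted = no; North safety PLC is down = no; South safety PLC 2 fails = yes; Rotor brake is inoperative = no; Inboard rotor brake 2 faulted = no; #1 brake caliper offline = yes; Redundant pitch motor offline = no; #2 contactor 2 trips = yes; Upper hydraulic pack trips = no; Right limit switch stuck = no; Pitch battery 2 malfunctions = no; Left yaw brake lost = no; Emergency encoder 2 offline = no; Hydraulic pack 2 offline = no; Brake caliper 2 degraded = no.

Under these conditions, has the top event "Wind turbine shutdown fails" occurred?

Yes

Pitch system lost [OR]: A pitch battery offline=not, Standby encoder faulted=not, Right limit switch stuck=not, #1 brake caliper offline=occurs → at least one input occurs → occurs.
Emergency stop down [OR]: North safety PLC is down=not, Outboard contactor faulted=not, Pitch system lost=occurs → at least one input occurs → occurs.
Yaw brake down [OR]: Upper hydraulic pack trips=not, Emergency stop down=occurs, Rotor brake is inoperative=not → at least one input occurs → occurs.
Converter path fails [AND]: Left yaw brake lost=not, Redundant pitch motor offline=not → not all inputs occur → does not occur.
Safety chain inoperative [AND]: South safety PLC 2 fails=occurs, #2 contactor 2 trips=occurs → all inputs occur → occurs.
Rotor brake unavailable [OR]: Hydraulic pack 2 offline=not, Safety chain inoperative=occurs → at least one input occurs → occurs.
Pitch system 2 down [AND]: Pitch battery 2 malfunctions=not, Emergency encoder 2 offline=not, Secondary limit switch 2 fails=occurs, Brake caliper 2 degraded=not → not all inputs occur → does not occur.
Emergency stop 2 down [OR]: Pitch system 2 down=not, Inboard rotor brake 2 faulted=not → no input occurs → does not occur.
Yaw brake 2 inoperative [AND]: Converter path fails=not, Rotor brake unavailable=occurs, Emergency stop 2 down=not, Reserve yaw brake 2 malfunctions=not → not all inputs occur → does not occur.
Wind turbine shutdown fails [OR]: Yaw brake down=occurs, Yaw brake 2 inoperative=not → at least one input occurs → occurs.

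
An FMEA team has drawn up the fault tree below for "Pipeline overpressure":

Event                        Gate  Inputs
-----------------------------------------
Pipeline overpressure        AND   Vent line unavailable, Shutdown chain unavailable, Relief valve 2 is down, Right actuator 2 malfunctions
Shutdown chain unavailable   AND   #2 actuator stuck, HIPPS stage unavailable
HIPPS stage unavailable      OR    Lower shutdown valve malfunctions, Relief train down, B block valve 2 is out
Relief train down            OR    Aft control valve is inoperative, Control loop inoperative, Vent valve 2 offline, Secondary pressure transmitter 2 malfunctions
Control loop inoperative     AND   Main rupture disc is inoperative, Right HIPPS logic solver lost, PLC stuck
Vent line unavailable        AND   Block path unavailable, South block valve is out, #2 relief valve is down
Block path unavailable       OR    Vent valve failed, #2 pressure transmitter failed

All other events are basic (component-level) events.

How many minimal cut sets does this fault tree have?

12

Block path unavailable [OR]: union of children's cut sets → 2 cut set(s).
Vent line unavailable [AND]: one cut set from each child combined → 2 × 1 × 1 = 2 cut set(s).
Control loop inoperative [AND]: one cut set from each child combined → 1 × 1 × 1 = 1 cut set(s).
Relief train down [OR]: union of children's cut sets → 4 cut set(s).
HIPPS stage unavailable [OR]: union of children's cut sets → 6 cut set(s).
Shutdown chain unavailable [AND]: one cut set from each child combined → 1 × 6 = 6 cut set(s).
Pipeline overpressure [AND]: one cut set from each child combined → 2 × 6 × 1 × 1 = 12 cut set(s).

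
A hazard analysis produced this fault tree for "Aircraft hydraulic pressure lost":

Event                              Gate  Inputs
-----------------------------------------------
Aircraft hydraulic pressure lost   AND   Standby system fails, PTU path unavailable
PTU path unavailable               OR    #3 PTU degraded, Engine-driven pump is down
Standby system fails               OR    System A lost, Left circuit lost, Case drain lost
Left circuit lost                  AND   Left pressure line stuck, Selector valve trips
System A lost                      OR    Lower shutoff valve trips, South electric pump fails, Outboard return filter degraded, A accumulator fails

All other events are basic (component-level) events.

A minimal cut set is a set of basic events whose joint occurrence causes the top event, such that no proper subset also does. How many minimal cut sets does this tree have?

12

System A lost [OR]: union of children's cut sets → 4 cut set(s).
Left circuit lost [AND]: one cut set from each child combined → 1 × 1 = 1 cut set(s).
Standby system fails [OR]: union of children's cut sets → 6 cut set(s).
PTU path unavailable [OR]: union of children's cut sets → 2 cut set(s).
Aircraft hydraulic pressure lost [AND]: one cut set from each child combined → 6 × 2 = 12 cut set(s).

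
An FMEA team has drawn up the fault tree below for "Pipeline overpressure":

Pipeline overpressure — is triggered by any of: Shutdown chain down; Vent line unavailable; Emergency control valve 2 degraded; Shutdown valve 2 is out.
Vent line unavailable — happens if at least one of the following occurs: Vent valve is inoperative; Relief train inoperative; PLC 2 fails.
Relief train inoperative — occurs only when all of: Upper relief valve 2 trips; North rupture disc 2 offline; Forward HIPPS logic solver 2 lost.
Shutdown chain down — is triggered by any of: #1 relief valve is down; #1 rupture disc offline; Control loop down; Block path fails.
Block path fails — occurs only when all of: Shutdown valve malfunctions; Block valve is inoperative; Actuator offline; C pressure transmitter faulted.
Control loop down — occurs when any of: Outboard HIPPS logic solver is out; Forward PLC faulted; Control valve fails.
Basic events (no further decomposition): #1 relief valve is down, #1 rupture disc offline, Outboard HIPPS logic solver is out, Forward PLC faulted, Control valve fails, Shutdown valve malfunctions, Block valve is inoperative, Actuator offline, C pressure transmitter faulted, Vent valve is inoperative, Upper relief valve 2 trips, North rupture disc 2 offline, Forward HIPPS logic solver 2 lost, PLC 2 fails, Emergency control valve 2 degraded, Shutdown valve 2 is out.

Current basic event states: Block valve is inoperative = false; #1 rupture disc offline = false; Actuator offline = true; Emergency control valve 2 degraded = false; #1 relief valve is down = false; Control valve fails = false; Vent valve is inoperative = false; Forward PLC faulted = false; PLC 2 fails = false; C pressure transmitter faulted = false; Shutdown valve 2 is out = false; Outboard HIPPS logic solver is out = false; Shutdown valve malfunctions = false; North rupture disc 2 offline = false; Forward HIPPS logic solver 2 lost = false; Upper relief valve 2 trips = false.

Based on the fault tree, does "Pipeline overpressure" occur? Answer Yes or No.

No

Control loop down [OR]: Outboard HIPPS logic solver is out=not, Forward PLC faulted=not, Control valve fails=not → no input occurs → does not occur.
Block path fails [AND]: Shutdown valve malfunctions=not, Block valve is inoperative=not, Actuator offline=occurs, C pressure transmitter faulted=not → not all inputs occur → does not occur.
Shutdown chain down [OR]: #1 relief valve is down=not, #1 rupture disc offline=not, Control loop down=not, Block path fails=not → no input occurs → does not occur.
Relief train inoperative [AND]: Upper relief valve 2 trips=not, North rupture disc 2 offline=not, Forward HIPPS logic solver 2 lost=not → not all inputs occur → does not occur.
Vent line unavailable [OR]: Vent valve is inoperative=not, Relief train inoperative=not, PLC 2 fails=not → no input occurs → does not occur.
Pipeline overpressure [OR]: Shutdown chain down=not, Vent line unavailable=not, Emergency control valve 2 degraded=not, Shutdown valve 2 is out=not → no input occurs → does not occur.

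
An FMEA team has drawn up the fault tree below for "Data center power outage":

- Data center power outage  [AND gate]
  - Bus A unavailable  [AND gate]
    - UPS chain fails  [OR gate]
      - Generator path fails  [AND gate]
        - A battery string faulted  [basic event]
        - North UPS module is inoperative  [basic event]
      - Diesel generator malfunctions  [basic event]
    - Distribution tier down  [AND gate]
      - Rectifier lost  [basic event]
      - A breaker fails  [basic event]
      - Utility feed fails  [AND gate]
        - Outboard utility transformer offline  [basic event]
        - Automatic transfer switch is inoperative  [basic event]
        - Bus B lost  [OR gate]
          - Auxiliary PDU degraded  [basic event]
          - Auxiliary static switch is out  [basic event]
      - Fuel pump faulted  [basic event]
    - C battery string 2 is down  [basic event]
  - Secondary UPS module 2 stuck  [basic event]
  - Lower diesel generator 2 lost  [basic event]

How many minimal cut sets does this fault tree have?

4

Generator path fails [AND]: one cut set from each child combined → 1 × 1 = 1 cut set(s).
UPS chain fails [OR]: union of children's cut sets → 2 cut set(s).
Bus B lost [OR]: union of children's cut sets → 2 cut set(s).
Utility feed fails [AND]: one cut set from each child combined → 1 × 1 × 2 = 2 cut set(s).
Distribution tier down [AND]: one cut set from each child combined → 1 × 1 × 2 × 1 = 2 cut set(s).
Bus A unavailable [AND]: one cut set from each child combined → 2 × 2 × 1 = 4 cut set(s).
Data center power outage [AND]: one cut set from each child combined → 4 × 1 × 1 = 4 cut set(s).
Minimal cut sets: {A battery string faulted, A breaker fails, Automatic transfer switch is inoperative, Auxiliary PDU degraded, C battery string 2 is down, Fuel pump faulted, Lower diesel generator 2 lost, North UPS module is inoperative, Outboard utility transformer offline, Rectifier lost, Secondary UPS module 2 stuck}; {A battery string faulted, A breaker fails, Automatic transfer switch is inoperative, Auxiliary static switch is out, C battery string 2 is down, Fuel pump faulted, Lower diesel generator 2 lost, North UPS module is inoperative, Outboard utility transformer offline, Rectifier lost, Secondary UPS module 2 stuck}; {A breaker fails, Automatic transfer switch is inoperative, Auxiliary PDU degraded, C battery string 2 is down, Diesel generator malfunctions, Fuel pump faulted, Lower diesel generator 2 lost, Outboard utility transformer offline, Rectifier lost, Secondary UPS module 2 stuck}; {A breaker fails, Automatic transfer switch is inoperative, Auxiliary static switch is out, C battery string 2 is down, Diesel generator malfunctions, Fuel pump faulted, Lower diesel generator 2 lost, Outboard utility transformer offline, Rectifier lost, Secondary UPS module 2 stuck}.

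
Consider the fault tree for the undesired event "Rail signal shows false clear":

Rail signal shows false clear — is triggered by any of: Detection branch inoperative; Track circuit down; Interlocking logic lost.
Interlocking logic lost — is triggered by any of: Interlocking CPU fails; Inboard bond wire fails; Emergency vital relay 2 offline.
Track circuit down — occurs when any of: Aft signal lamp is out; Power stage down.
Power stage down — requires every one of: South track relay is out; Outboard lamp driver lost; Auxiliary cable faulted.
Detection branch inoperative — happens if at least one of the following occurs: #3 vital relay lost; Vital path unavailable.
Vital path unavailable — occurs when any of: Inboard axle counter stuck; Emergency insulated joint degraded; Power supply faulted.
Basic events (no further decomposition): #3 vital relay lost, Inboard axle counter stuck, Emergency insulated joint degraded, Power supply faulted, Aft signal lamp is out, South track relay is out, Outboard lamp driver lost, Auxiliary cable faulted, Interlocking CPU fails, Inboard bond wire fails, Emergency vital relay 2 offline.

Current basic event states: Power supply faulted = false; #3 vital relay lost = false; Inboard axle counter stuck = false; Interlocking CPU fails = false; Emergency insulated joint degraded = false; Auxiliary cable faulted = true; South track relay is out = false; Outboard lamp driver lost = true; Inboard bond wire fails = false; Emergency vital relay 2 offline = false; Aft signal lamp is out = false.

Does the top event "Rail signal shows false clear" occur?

Vital path unavailable [OR]: Inboard axle counter stuck=not, Emergency insulated joint degraded=not, Power supply faulted=not → no input occurs → does not occur.
Detection branch inoperative [OR]: #3 vital relay lost=not, Vital path unavailable=not → no input occurs → does not occur.
Power stage down [AND]: South track relay is out=not, Outboard lamp driver lost=occurs, Auxiliary cable faulted=occurs → not all inputs occur → does not occur.
Track circuit down [OR]: Aft signal lamp is out=not, Power stage down=not → no input occurs → does not occur.
Interlocking logic lost [OR]: Interlocking CPU fails=not, Inboard bond wire fails=not, Emergency vital relay 2 offline=not → no input occurs → does not occur.
Rail signal shows false clear [OR]: Detection branch inoperative=not, Track circuit down=not, Interlocking logic lost=not → no input occurs → does not occur.

No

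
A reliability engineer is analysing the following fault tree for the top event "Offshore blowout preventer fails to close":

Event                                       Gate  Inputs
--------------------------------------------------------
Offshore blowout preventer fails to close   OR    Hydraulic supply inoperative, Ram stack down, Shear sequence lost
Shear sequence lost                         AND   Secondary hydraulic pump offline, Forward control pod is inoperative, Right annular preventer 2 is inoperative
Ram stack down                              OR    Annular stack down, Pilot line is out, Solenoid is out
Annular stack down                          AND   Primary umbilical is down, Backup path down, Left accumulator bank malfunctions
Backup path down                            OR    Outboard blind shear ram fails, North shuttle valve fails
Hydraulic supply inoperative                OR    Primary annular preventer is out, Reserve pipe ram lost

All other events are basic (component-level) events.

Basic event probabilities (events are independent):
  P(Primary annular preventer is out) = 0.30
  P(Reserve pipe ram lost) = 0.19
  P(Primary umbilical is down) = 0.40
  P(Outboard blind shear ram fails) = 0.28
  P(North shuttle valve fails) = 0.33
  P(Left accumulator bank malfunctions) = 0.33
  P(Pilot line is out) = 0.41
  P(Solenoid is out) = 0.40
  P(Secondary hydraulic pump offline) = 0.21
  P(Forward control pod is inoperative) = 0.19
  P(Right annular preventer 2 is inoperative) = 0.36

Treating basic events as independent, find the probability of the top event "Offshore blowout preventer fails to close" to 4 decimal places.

0.8157

P(Hydraulic supply inoperative) [OR] = 1 − (1−0.30) × (1−0.19) = 0.433000
P(Backup path down) [OR] = 1 − (1−0.28) × (1−0.33) = 0.517600
P(Annular stack down) [AND] = 0.40 × 0.517600 × 0.33 = 0.068323
P(Ram stack down) [OR] = 1 − (1−0.068323) × (1−0.41) × (1−0.40) = 0.670186
P(Shear sequence lost) [AND] = 0.21 × 0.19 × 0.36 = 0.014364
P(Offshore blowout preventer fails to close) [OR] = 1 − (1−0.433000) × (1−0.670186) × (1−0.014364) = 0.815682
Rounded to 4 decimal places: P(Offshore blowout preventer fails to close) ≈ 0.8157.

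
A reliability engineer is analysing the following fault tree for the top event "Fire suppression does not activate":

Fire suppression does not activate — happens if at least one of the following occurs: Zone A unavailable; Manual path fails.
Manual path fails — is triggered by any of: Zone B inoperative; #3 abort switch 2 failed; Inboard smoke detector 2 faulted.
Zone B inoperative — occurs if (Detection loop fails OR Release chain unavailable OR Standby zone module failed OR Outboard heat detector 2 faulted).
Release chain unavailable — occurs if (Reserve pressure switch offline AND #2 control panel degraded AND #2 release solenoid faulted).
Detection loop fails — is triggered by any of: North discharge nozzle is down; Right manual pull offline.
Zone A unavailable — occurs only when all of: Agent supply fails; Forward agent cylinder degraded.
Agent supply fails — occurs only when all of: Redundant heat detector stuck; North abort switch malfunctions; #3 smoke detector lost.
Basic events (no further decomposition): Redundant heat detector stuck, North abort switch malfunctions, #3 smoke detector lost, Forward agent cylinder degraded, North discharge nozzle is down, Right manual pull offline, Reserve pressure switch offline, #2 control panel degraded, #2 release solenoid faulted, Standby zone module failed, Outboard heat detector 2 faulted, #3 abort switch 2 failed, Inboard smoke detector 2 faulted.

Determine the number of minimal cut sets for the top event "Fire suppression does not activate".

8

Agent supply fails [AND]: one cut set from each child combined → 1 × 1 × 1 = 1 cut set(s).
Zone A unavailable [AND]: one cut set from each child combined → 1 × 1 = 1 cut set(s).
Detection loop fails [OR]: union of children's cut sets → 2 cut set(s).
Release chain unavailable [AND]: one cut set from each child combined → 1 × 1 × 1 = 1 cut set(s).
Zone B inoperative [OR]: union of children's cut sets → 5 cut set(s).
Manual path fails [OR]: union of children's cut sets → 7 cut set(s).
Fire suppression does not activate [OR]: union of children's cut sets → 8 cut set(s).
Minimal cut sets: {#3 smoke detector lost, Forward agent cylinder degraded, North abort switch malfunctions, Redundant heat detector stuck}; {North discharge nozzle is down}; {Right manual pull offline}; {#2 control panel degraded, #2 release solenoid faulted, Reserve pressure switch offline}; {Standby zone module failed}; {Outboard heat detector 2 faulted}; {#3 abort switch 2 failed}; {Inboard smoke detector 2 faulted}.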